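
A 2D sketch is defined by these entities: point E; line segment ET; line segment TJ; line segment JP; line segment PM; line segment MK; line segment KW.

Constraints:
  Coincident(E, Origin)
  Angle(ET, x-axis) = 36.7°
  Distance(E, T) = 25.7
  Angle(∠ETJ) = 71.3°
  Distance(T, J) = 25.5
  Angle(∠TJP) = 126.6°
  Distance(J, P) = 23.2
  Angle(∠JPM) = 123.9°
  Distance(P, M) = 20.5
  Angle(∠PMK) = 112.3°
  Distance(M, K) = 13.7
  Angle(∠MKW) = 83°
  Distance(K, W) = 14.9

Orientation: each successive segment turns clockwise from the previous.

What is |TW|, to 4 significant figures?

30.99

∠PMK = 112.3° gives MK at 110.8° from the x-axis; with |MK| = 13.7, K = (-10.31, -14.46). ∠MKW = 83.0° gives KW at 13.80° from the x-axis; with |KW| = 14.9, W = (4.158, -10.91). Then |TW| = |W − T| = 30.99.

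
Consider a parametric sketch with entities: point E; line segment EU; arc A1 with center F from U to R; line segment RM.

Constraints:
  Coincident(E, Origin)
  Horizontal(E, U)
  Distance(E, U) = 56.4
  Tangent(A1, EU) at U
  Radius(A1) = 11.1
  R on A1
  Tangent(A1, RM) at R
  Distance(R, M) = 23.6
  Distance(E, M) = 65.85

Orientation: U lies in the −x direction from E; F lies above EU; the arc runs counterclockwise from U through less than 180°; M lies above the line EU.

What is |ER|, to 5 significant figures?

48.419

Checks: |FU| = 11.10 ✓; |FR| = 11.10 ✓; ∠(FR, RM) = 90.00° ✓; |RM| = 23.60 ✓; |EM| = 65.85 ✓.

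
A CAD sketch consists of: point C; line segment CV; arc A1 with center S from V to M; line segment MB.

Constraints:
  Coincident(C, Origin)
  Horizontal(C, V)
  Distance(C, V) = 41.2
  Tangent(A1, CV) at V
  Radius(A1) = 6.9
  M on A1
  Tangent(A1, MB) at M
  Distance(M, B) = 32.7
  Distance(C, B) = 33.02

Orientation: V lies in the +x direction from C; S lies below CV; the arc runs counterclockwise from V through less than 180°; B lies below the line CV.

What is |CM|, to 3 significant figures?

35.8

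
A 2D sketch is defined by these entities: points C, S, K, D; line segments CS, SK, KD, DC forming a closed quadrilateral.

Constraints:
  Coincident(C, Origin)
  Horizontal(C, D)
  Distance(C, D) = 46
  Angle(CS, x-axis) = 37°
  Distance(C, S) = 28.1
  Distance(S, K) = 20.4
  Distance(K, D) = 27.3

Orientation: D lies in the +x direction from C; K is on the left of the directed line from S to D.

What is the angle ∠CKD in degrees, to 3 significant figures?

68.5°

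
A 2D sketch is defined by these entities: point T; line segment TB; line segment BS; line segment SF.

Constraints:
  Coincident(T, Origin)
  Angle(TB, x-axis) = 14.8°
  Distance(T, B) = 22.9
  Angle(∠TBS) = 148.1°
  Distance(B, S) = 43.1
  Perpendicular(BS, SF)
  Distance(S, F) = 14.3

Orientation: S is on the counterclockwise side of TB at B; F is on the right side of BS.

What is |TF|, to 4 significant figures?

67.89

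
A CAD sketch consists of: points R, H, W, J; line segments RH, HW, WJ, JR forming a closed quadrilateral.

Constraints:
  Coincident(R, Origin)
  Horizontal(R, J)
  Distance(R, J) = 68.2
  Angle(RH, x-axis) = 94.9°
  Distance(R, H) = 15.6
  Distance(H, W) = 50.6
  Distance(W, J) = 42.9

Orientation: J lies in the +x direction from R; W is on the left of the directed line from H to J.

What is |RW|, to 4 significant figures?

57.60

Checks: |HW| = 50.60 ✓; |WJ| = 42.90 ✓.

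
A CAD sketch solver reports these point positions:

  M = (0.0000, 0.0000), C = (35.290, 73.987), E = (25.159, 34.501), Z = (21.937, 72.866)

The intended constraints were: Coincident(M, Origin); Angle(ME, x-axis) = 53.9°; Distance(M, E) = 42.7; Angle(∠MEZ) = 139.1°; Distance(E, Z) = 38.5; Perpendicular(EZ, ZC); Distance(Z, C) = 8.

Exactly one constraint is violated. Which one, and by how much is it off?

Distance(Z, C) = 8 — off by 5.40.

M = (0.00, 0.00) ✓; ME at 53.90° ✓; |ME| = 42.70 ✓; ∠MEZ = 139.1° ✓; |EZ| = 38.50 ✓; ∠(EZ, ZC) = 90.00° ✓; |ZC| = 13.40 ✗.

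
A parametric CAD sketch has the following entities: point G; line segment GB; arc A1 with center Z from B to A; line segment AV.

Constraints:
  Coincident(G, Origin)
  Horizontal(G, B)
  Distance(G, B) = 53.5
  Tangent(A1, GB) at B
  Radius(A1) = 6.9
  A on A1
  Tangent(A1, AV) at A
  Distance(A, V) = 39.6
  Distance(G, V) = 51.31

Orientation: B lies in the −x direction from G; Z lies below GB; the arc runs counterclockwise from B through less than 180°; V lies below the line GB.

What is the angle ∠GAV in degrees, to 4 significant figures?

58.11°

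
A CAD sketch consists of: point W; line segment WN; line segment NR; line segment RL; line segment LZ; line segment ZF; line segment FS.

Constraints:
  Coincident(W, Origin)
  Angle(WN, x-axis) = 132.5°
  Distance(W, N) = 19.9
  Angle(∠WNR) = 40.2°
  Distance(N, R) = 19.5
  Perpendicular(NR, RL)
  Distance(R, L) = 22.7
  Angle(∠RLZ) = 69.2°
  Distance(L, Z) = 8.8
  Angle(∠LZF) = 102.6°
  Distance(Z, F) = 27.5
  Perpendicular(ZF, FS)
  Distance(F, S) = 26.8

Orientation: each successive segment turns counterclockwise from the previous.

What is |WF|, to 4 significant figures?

20.49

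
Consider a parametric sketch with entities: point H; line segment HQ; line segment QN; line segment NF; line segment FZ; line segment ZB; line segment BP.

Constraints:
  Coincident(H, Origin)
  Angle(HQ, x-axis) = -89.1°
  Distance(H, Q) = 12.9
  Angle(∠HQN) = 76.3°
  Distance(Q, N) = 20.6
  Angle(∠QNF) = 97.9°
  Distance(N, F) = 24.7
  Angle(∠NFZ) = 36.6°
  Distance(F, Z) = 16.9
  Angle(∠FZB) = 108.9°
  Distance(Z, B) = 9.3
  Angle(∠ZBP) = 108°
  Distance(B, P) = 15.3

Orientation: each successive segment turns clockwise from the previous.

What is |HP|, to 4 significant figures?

29.04

∠FZB = 108.9° gives ZB at -129.4° from the x-axis; with |ZB| = 9.3, B = (-14.80, -5.290). ∠ZBP = 108.0° gives BP at 158.6° from the x-axis; with |BP| = 15.3, P = (-29.04, 0.2927). Then |HP| = |P − H| = 29.04.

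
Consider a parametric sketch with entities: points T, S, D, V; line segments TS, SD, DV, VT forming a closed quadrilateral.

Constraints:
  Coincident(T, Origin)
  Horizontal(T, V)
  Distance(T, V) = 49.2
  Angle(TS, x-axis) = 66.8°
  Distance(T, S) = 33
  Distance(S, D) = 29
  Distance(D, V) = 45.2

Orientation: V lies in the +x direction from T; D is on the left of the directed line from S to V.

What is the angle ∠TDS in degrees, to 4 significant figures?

20.71°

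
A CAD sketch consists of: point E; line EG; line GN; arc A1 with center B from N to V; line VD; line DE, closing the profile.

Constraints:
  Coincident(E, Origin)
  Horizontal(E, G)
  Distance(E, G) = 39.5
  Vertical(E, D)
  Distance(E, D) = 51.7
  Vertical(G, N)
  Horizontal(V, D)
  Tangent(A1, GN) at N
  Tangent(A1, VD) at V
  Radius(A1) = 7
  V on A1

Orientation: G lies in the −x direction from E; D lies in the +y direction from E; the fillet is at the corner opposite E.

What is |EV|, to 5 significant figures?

61.067

E is at the origin; E and G share the same y with |EG| = 39.5 and G on the −x side, so G = (-39.500, 0.0000). ED is vertical with |ED| = 51.7 and D on the +y side, so D = (0.0000, 51.700). The virtual corner opposite E is at (-39.500, 51.700). The tangent condition forces BN to be normal to GN and tangency of A1 to VD means the radius BV is perpendicular to VD, with radius 7.0, so the center B sits 7.0 in from both sides at B = (-32.500, 44.700). That places the tangent points at N = (-39.500, 44.700) on GN and V = (-32.500, 51.700) on VD. Then |EV| = |V − E| = 61.067.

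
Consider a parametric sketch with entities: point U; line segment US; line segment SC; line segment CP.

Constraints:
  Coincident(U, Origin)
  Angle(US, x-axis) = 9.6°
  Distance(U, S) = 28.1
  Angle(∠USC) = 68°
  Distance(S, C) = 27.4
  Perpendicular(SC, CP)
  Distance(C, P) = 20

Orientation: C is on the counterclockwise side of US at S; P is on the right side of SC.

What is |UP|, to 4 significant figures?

49.05

U is at the origin; US runs at 9.6° with length 28.1, so S = 28.1·(cos 9.6°, sin 9.6°) = (27.71, 4.686). ∠USC = 68.0°, so SC runs at 9.6° + (180° − 68.0°) = 121.6° from the x-axis; with |SC| = 27.4, C = S + 27.4·(cos 121.6°, sin 121.6°) = (13.35, 28.02). SC is perpendicular to CP; with |CP| = 20.0 on the right of SC, P = C + 20.0·(0.8517, 0.5240) = (30.38, 38.50). Then |UP| = |P − U| = 49.05.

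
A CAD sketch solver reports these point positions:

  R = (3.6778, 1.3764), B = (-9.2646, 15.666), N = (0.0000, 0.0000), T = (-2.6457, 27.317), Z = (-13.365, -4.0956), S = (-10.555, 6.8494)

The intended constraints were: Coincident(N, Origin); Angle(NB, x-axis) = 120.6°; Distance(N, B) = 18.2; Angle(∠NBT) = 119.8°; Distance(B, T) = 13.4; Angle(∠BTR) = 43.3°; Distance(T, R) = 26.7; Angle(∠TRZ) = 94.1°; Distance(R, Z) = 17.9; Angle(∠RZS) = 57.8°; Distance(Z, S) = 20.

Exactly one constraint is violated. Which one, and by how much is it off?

Distance(Z, S) = 20 — off by 8.70.

N = (0.00, 0.00) ✓; NB at 120.6° ✓; |NB| = 18.20 ✓; ∠NBT = 119.8° ✓; |BT| = 13.40 ✓; ∠BTR = 43.30° ✓; |TR| = 26.70 ✓; ∠TRZ = 94.10° ✓; |RZ| = 17.90 ✓; ∠RZS = 57.80° ✓; |ZS| = 11.30 ✗.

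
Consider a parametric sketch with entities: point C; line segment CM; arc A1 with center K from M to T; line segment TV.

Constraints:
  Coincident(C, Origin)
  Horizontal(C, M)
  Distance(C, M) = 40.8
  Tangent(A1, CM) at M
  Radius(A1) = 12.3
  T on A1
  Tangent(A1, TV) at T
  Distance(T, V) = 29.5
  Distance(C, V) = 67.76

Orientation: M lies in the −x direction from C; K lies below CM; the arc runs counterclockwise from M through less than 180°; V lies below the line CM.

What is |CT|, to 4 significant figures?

54.47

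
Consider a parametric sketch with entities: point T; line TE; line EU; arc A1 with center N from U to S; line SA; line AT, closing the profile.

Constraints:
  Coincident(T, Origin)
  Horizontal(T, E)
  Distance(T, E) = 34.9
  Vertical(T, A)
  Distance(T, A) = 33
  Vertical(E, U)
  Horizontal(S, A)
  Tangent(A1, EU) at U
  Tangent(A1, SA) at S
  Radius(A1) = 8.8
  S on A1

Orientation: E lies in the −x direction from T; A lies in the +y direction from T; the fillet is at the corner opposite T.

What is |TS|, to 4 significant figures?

42.07

T is at the origin; T and E share the same y with |TE| = 34.9 and E on the −x side, so E = (-34.90, 0.000). T and A share the same x with |TA| = 33.0 and A on the +y side, so A = (0.000, 33.00). The virtual corner opposite T is at (-34.90, 33.00). The tangent condition forces NU to be normal to EU and A1 meets SA tangentially, so NS is at right angles to SA, with radius 8.8, so the center N sits 8.8 in from both sides at N = (-26.10, 24.20). That places the tangent points at U = (-34.90, 24.20) on EU and S = (-26.10, 33.00) on SA. Then |TS| = |S − T| = 42.07.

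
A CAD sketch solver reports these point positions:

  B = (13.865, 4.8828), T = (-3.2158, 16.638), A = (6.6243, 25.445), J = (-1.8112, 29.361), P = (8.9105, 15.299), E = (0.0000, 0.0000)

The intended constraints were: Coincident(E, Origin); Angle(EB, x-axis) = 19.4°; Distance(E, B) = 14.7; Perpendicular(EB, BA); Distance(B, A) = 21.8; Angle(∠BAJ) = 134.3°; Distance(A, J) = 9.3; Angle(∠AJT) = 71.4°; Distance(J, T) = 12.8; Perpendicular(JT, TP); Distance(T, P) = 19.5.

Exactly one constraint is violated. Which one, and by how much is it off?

Distance(T, P) = 19.5 — off by 7.30.

E = (0.00, 0.00) ✓; EB at 19.40° ✓; |EB| = 14.70 ✓; ∠(EB, BA) = 90.00° ✓; |BA| = 21.80 ✓; ∠BAJ = 134.3° ✓; |AJ| = 9.300 ✓; ∠AJT = 71.40° ✓; |JT| = 12.80 ✓; ∠(JT, TP) = 90.00° ✓; |TP| = 12.20 ✗.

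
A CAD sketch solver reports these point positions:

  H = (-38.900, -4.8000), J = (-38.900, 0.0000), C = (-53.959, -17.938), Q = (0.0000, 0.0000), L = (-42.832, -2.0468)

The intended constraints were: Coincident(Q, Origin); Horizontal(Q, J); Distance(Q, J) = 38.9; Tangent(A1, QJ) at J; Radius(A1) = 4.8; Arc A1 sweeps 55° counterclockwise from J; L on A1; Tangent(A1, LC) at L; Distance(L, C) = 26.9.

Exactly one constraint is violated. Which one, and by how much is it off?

Distance(L, C) = 26.9 — off by 7.50.

Q = (0.00, 0.00) ✓; Q.y = 0.00, J.y = 0.00 ✓; |QJ| = 38.90 ✓; ∠(HJ, JQ) = 90.00° ✓; |HJ| = 4.800 ✓; bearing(H→L) − bearing(H→J) = 55.00° ✓; |HL| = 4.800 ✓; ∠(HL, LC) = 90.00° ✓; |LC| = 19.40 ✗.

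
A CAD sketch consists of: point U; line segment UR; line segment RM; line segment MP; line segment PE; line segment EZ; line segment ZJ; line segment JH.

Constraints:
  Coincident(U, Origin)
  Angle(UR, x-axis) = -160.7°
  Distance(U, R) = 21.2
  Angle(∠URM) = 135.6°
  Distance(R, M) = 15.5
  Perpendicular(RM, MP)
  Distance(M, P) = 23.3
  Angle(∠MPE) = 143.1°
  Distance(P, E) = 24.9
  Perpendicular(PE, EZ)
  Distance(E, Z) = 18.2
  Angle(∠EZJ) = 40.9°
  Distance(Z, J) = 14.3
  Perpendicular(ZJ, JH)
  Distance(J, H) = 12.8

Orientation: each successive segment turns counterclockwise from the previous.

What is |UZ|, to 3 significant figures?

17.5

U is at the origin; UR runs at -160.7° with length 21.2, so R = (-20.0, -7.01). ∠URM = 135.6° gives RM at -116° from the x-axis; with |RM| = 15.5, M = (-26.9, -20.9). RM is perpendicular to MP, so MP runs at -26.3°; with |MP| = 23.3, P = (-5.99, -31.2). ∠MPE = 143.1° gives PE at 10.6° from the x-axis; with |PE| = 24.9, E = (18.5, -26.6). PE is perpendicular to EZ, so EZ runs at 101°; with |EZ| = 18.2, Z = (15.1, -8.76). Then |UZ| = |Z − U| = 17.5.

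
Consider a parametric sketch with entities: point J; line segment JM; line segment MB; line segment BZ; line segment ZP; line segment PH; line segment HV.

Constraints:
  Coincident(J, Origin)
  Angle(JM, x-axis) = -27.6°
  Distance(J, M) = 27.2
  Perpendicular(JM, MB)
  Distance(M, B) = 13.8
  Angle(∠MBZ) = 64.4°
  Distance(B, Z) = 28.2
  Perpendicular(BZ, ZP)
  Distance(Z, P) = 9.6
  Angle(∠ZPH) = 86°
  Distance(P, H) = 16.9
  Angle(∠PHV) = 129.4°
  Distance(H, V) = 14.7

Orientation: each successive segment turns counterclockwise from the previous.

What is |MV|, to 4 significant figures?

16.31

∠ZPH = 86.0° gives PH at 2.000° from the x-axis; with |PH| = 16.9, H = (18.87, -8.392). ∠PHV = 129.4° gives HV at 52.60° from the x-axis; with |HV| = 14.7, V = (27.80, 3.286). Then |MV| = |V − M| = 16.31.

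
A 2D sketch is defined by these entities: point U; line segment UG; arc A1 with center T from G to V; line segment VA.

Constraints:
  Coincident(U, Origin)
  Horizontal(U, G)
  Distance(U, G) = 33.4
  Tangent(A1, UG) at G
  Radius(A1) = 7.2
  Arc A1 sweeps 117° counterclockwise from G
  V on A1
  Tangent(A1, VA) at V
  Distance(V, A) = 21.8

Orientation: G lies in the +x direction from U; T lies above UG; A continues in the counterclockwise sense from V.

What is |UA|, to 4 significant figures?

42.29

U is at the origin; UG is horizontal with |UG| = 33.4 and G on the +x side, so G = (33.40, 0.000). A1 meets UG tangentially, so TG is at right angles to UG, so T = G + (0, 7.2) = (33.40, 7.200). On A1, G sits at bearing -90° from T; a 117° counterclockwise sweep puts V at bearing 27°, so V = T + 7.2·(cos 27°, sin 27°) = (39.82, 10.47). The tangent condition forces TV to be normal to VA, so VA runs along (−sin 27°, cos 27°); with |VA| = 21.8, A = (29.92, 29.89). Then |UA| = |A − U| = 42.29.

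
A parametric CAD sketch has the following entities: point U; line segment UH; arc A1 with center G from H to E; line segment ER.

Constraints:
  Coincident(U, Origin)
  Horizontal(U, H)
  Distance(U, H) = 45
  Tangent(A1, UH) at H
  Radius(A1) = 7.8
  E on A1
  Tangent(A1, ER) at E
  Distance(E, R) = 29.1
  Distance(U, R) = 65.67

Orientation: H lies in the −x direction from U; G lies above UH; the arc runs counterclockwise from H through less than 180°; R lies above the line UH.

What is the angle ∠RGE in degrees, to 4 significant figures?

75.00°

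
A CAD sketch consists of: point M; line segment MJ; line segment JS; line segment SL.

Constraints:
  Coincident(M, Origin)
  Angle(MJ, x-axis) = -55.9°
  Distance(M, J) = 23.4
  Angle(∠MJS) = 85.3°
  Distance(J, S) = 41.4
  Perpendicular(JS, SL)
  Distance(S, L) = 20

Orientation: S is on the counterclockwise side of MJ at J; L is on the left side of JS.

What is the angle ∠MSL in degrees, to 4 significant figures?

59.43°

∠MJS = 85.3°, so JS runs at -55.9° + (180° − 85.3°) = 38.80° from the x-axis; with |JS| = 41.4, S = J + 41.4·(cos 38.80°, sin 38.80°) = (45.38, 6.565). The perpendicularity gives SL at right angles to JS; with |SL| = 20.0 on the left of JS, L = S + 20.0·(-0.6266, 0.7793) = (32.85, 22.15). Then cos ∠MSL = SM·SL / (|SM||SL|), giving 59.43°.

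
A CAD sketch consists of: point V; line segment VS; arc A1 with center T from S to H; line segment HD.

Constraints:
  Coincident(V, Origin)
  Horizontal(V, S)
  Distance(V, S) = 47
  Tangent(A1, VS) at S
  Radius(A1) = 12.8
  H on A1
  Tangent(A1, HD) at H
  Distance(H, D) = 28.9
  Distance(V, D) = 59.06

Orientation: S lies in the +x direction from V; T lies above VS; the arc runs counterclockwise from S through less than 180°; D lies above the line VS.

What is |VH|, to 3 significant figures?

60.8

V is at the origin; VS is horizontal with |VS| = 47.0 and S on the +x side, so S = (47.0, 0.00). Since A1 is tangent to VS there, TS ⟂ VS, so T = S + (0, 12.8) = (47.0, 12.8). Since TH ⟂ HD (tangency), |TD| = √(12.8² + 28.9²) = 31.6 regardless of where H sits on A1. So D lies on both circle(V, 59.06) and circle(T, 31.6); the above-VS intersection is D = (39.9, 43.6). H is the foot of the tangent from D: H = (57.2, 20.5).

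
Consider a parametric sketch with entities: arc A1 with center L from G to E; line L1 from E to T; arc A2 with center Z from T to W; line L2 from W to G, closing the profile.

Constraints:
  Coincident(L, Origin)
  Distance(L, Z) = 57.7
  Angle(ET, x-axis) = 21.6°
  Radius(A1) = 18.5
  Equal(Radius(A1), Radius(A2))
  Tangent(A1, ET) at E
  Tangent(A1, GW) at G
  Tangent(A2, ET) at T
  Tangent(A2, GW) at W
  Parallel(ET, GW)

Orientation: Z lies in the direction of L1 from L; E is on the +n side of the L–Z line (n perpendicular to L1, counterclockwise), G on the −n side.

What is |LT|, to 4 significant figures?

60.59

The slot axis is L1's direction at 21.6°, so u = (cos 21.6°, sin 21.6°) = (0.9298, 0.3681) and n = (−sin 21.6°, cos 21.6°) = (-0.3681, 0.9298). L is at the origin and Z lies 57.7 along u from L, so Z = 57.7·u = (53.65, 21.24). Tangency of A1 to both parallel lines with radius 18.5 puts E and G at L ± 18.5·n: E = (-6.810, 17.20), G = (6.810, -17.20). Equal radii place T and W the same way about Z: T = Z + 18.5·n = (46.84, 38.44), W = Z − 18.5·n = (60.46, 4.040). Then |LT| = |T − L| = 60.59.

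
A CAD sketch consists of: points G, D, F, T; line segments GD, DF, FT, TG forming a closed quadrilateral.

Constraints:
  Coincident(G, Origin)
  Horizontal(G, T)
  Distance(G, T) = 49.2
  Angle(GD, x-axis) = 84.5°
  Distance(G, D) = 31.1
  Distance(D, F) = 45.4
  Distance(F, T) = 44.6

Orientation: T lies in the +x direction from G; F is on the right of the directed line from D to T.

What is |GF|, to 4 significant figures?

15.87

Checks: |DF| = 45.40 ✓; |FT| = 44.60 ✓.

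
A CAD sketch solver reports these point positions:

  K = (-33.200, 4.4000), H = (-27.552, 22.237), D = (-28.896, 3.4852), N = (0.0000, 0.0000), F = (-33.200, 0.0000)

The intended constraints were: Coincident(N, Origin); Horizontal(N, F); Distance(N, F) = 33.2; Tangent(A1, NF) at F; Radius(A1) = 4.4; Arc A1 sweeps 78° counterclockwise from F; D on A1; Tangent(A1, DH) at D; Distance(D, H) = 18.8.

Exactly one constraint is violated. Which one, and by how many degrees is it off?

Tangent(A1, DH) at D — off by 7.90°.

N = (0.00, 0.00) ✓; N.y = 0.00, F.y = 0.00 ✓; |NF| = 33.20 ✓; ∠(KF, FN) = 90.00° ✓; |KF| = 4.400 ✓; bearing(K→D) − bearing(K→F) = 78.00° ✓; |KD| = 4.400 ✓; ∠(KD, DH) = 82.10° ✗; |DH| = 18.80 ✓.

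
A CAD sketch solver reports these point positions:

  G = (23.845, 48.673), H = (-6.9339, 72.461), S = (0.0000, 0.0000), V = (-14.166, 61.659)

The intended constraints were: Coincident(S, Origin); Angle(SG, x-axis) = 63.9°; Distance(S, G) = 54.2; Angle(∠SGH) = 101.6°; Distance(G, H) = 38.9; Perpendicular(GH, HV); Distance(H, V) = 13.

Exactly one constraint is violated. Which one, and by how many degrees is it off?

Perpendicular(GH, HV) — off by 3.90°.

S = (0.00, 0.00) ✓; SG at 63.90° ✓; |SG| = 54.20 ✓; ∠SGH = 101.6° ✓; |GH| = 38.90 ✓; ∠(GH, HV) = 93.90° ✗; |HV| = 13.00 ✓.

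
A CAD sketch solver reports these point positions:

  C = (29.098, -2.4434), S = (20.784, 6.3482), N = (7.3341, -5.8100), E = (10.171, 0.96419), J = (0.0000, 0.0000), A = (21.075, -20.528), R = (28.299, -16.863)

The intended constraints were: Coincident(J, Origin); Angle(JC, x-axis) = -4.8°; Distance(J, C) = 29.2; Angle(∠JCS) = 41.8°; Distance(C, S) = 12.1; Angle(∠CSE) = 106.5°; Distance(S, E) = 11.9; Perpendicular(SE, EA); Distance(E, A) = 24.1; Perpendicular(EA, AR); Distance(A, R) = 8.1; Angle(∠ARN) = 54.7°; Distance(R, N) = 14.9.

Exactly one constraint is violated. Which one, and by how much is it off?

Distance(R, N) = 14.9 — off by 8.80.

J = (0.00, 0.00) ✓; JC at -4.800° ✓; |JC| = 29.20 ✓; ∠JCS = 41.80° ✓; |CS| = 12.10 ✓; ∠CSE = 106.5° ✓; |SE| = 11.90 ✓; ∠(SE, EA) = 90.00° ✓; |EA| = 24.10 ✓; ∠(EA, AR) = 90.00° ✓; |AR| = 8.101 ✓; ∠ARN = 54.70° ✓; |RN| = 23.70 ✗.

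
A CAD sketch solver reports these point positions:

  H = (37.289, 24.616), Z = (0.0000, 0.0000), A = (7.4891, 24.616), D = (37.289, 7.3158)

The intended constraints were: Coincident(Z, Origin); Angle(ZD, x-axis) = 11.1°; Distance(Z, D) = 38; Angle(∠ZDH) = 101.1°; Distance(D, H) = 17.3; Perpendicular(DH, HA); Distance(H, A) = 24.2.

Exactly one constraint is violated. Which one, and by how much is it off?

Distance(H, A) = 24.2 — off by 5.60.

Z = (0.00, 0.00) ✓; ZD at 11.10° ✓; |ZD| = 38.00 ✓; ∠ZDH = 101.1° ✓; |DH| = 17.30 ✓; ∠(DH, HA) = 90.00° ✓; |HA| = 29.80 ✗.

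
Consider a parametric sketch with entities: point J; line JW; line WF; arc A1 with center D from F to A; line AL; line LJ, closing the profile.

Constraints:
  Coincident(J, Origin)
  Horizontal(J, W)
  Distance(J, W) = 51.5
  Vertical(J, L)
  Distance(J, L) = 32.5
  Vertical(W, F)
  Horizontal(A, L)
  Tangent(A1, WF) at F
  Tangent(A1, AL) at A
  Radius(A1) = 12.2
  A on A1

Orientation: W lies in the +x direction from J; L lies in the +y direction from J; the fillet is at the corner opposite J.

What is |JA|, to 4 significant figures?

51.00

J is at the origin; J and W share the same y with |JW| = 51.5 and W on the +x side, so W = (51.50, 0.000). J and L share the same x with |JL| = 32.5 and L on the +y side, so L = (0.000, 32.50). The virtual corner opposite J is at (51.50, 32.50). Since A1 is tangent to WF there, DF ⟂ WF and the tangent condition forces DA to be normal to AL, with radius 12.2, so the center D sits 12.2 in from both sides at D = (39.30, 20.30). That places the tangent points at F = (51.50, 20.30) on WF and A = (39.30, 32.50) on AL. Then |JA| = |A − J| = 51.00.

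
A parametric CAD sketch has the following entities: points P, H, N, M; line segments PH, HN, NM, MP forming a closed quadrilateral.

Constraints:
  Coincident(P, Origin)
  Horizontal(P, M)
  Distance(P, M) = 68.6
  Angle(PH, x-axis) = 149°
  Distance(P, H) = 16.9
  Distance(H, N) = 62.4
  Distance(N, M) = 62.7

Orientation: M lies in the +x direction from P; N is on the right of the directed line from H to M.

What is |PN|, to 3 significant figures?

47.3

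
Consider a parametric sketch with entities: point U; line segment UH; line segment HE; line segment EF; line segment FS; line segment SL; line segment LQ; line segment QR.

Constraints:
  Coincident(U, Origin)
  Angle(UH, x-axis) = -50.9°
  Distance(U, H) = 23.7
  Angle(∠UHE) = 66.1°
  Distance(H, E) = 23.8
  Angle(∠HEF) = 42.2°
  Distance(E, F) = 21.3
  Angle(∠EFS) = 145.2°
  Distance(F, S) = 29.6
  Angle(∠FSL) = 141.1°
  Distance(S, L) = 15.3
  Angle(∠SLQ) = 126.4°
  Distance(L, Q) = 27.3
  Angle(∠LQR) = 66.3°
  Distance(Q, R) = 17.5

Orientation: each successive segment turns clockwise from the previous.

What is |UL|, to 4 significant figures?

45.47

U is at the origin; UH runs at -50.9° with length 23.7, so H = (14.95, -18.39). ∠UHE = 66.1° gives HE at -164.8° from the x-axis; with |HE| = 23.8, E = (-8.020, -24.63). ∠HEF = 42.2° gives EF at 57.40° from the x-axis; with |EF| = 21.3, F = (3.455, -6.688). ∠EFS = 145.2° gives FS at 22.60° from the x-axis; with |FS| = 29.6, S = (30.78, 4.687). ∠FSL = 141.1° gives SL at -16.30° from the x-axis; with |SL| = 15.3, L = (45.47, 0.3928). Then |UL| = |L − U| = 45.47.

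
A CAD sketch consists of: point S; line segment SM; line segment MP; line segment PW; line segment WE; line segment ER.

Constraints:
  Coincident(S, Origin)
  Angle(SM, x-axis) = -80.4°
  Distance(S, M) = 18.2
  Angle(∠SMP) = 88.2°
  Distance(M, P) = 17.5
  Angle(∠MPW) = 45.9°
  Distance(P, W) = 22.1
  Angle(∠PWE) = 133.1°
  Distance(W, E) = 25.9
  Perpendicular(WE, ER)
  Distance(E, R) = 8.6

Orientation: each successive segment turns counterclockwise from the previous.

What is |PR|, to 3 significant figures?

41.7

S is at the origin; SM runs at -80.4° with length 18.2, so M = (3.04, -17.9). ∠SMP = 88.2° gives MP at 11.4° from the x-axis; with |MP| = 17.5, P = (20.2, -14.5). ∠MPW = 45.9° gives PW at 146° from the x-axis; with |PW| = 22.1, W = (1.98, -1.97). ∠PWE = 133.1° gives WE at -168° from the x-axis; with |WE| = 25.9, E = (-23.3, -7.53). The perpendicularity gives ER at right angles to WE, so ER runs at -77.6°; with |ER| = 8.6, R = (-21.5, -15.9). Then |PR| = |R − P| = 41.7.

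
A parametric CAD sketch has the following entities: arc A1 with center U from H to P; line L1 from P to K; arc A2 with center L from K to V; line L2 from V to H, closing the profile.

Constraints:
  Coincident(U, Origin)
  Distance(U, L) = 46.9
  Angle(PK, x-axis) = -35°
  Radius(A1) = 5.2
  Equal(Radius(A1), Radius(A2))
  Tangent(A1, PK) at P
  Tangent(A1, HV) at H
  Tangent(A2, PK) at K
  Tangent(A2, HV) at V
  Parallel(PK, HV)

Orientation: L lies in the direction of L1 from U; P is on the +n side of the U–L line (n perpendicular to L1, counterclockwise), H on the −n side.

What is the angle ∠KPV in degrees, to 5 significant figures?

12.503°

The slot axis is L1's direction at -35.0°, so u = (cos -35.0°, sin -35.0°) = (0.81915, -0.57358) and n = (−sin -35.0°, cos -35.0°) = (0.57358, 0.81915). U is at the origin and L lies 46.9 along u from U, so L = 46.9·u = (38.418, -26.901). Tangency of A1 to both parallel lines with radius 5.2 puts P and H at U ± 5.2·n: P = (2.9826, 4.2596), H = (-2.9826, -4.2596). Equal radii place K and V the same way about L: K = L + 5.2·n = (41.401, -22.641), V = L − 5.2·n = (35.436, -31.160). Then cos ∠KPV = PK·PV / (|PK||PV|), giving 12.503°.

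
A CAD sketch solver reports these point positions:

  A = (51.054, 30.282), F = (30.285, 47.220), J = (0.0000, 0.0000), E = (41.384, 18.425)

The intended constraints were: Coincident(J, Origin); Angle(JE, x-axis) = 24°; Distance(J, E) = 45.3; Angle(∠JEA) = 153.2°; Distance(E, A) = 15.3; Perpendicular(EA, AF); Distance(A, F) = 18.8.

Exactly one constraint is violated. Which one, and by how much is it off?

Distance(A, F) = 18.8 — off by 8.00.

J = (0.00, 0.00) ✓; JE at 24.00° ✓; |JE| = 45.30 ✓; ∠JEA = 153.2° ✓; |EA| = 15.30 ✓; ∠(EA, AF) = 90.00° ✓; |AF| = 26.80 ✗.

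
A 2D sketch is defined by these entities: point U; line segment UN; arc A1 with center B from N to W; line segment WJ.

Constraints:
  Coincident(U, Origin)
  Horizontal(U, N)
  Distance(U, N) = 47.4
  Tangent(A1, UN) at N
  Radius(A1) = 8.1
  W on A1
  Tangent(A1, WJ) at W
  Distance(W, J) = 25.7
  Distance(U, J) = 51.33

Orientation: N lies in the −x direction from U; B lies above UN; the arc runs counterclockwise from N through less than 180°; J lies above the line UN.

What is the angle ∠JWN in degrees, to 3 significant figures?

136°

Checks: |BW| = 8.100 ✓; ∠(BW, WJ) = 90.00° ✓; |WJ| = 25.70 ✓; |UJ| = 51.33 ✓.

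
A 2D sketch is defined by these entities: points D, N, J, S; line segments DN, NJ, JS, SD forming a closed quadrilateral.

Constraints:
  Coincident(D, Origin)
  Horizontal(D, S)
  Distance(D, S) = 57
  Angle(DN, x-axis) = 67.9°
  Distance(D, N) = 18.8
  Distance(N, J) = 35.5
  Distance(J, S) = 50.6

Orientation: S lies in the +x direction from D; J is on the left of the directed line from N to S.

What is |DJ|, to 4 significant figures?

53.51

Checks: |NJ| = 35.50 ✓; |JS| = 50.60 ✓.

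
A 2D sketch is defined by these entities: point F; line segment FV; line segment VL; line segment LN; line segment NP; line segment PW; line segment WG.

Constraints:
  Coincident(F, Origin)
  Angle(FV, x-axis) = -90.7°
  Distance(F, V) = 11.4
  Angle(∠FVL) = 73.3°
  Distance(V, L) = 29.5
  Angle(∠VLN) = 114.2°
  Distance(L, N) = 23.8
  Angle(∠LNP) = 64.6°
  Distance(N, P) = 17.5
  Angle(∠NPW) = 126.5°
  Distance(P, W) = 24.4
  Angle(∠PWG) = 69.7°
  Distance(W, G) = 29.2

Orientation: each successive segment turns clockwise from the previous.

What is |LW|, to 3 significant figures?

21.9

∠LNP = 64.6° gives NP at -18.6° from the x-axis; with |NP| = 17.5, P = (-14.5, 15.5). ∠NPW = 126.5° gives PW at -72.1° from the x-axis; with |PW| = 24.4, W = (-7.02, -7.75). Then |LW| = |W − L| = 21.9.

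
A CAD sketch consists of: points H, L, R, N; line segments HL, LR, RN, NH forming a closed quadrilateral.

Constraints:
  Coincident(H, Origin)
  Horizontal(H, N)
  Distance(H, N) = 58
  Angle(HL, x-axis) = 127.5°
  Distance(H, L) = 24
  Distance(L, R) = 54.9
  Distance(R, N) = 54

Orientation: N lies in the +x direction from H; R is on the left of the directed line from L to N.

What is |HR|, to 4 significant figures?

57.47

H is at the origin; H and N share the same y with |HN| = 58.0 and N in +x, so N = (58.0, 0). HL runs at 127.5° with |HL| = 24.0, so L = (-14.61, 19.04). R is determined by |LR| = 54.9 and |RN| = 54.0 together: it lies at the intersection of circle(L, 54.9) and circle(N, 54.0). With |LN| = 75.07, the foot of the radical line on LN is 38.19 from L and the perpendicular offset is √(54.9² − 38.19²) = 39.44. Taking the left-of-LN solution: R = (32.33, 47.51).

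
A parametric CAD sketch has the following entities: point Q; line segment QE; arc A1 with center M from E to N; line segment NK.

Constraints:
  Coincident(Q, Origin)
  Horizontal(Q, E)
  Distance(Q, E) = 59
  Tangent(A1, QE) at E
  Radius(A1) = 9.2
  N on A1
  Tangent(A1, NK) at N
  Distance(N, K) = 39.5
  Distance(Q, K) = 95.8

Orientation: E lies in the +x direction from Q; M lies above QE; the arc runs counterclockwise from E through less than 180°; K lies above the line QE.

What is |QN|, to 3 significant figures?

66.8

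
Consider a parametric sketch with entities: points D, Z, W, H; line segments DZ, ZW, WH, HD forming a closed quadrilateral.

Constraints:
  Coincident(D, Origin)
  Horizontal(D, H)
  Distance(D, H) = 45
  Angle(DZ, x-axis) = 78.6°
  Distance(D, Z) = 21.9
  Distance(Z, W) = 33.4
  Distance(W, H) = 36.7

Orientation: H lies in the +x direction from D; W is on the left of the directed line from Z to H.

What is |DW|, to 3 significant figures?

49.5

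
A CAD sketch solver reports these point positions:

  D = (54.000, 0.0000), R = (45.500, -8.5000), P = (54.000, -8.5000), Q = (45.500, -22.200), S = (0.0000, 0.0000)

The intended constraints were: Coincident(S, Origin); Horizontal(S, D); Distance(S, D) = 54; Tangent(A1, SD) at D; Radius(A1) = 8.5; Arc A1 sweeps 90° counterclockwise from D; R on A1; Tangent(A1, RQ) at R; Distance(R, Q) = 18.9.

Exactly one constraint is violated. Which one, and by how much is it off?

Distance(R, Q) = 18.9 — off by 5.20.

S = (0.00, 0.00) ✓; S.y = 0.00, D.y = 0.00 ✓; |SD| = 54.00 ✓; ∠(PD, DS) = 90.00° ✓; |PD| = 8.500 ✓; bearing(P→R) − bearing(P→D) = 90.00° ✓; |PR| = 8.500 ✓; ∠(PR, RQ) = 90.00° ✓; |RQ| = 13.70 ✗.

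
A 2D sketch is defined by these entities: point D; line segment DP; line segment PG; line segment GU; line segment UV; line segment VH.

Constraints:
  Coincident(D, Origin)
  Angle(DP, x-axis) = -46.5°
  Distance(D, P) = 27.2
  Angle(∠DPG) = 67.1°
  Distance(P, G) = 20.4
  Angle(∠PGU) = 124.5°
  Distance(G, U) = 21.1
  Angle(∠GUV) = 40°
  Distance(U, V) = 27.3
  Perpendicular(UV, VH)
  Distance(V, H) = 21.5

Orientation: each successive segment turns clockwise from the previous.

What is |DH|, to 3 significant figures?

35.7

D is at the origin; DP runs at -46.5° with length 27.2, so P = (18.7, -19.7). ∠DPG = 67.1° gives PG at -159° from the x-axis; with |PG| = 20.4, G = (-0.372, -26.9). ∠PGU = 124.5° gives GU at 145° from the x-axis; with |GU| = 21.1, U = (-17.7, -14.8). ∠GUV = 40.0° gives UV at 5.10° from the x-axis; with |UV| = 27.3, V = (9.51, -12.4). UV ⟂ VH, so VH runs at -84.9°; with |VH| = 21.5, H = (11.4, -33.8). Then |DH| = |H − D| = 35.7.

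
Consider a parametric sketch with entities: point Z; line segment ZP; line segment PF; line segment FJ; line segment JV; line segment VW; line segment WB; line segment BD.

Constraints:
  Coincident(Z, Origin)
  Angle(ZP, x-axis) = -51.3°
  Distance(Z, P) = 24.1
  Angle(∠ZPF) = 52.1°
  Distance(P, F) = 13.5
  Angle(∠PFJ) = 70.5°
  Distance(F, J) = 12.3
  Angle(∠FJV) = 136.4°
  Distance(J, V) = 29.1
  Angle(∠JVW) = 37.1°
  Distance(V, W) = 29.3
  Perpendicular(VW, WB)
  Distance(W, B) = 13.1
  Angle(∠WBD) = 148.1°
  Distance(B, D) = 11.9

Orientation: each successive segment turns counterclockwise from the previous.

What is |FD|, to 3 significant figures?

14.3

VW is perpendicular to WB, so WB runs at 103°; with |WB| = 13.1, B = (12.9, -10.0). ∠WBD = 148.1° gives BD at 134° from the x-axis; with |BD| = 11.9, D = (4.54, -1.51). Then |FD| = |D − F| = 14.3.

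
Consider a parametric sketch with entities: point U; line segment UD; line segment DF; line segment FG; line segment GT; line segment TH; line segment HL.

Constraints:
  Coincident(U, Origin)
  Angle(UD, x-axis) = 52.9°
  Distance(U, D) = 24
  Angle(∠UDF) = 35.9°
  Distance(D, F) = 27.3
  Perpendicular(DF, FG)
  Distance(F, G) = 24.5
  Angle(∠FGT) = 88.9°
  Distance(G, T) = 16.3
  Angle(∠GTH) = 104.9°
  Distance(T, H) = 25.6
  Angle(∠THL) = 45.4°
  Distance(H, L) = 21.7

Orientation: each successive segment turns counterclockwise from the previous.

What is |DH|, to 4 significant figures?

4.943

U is at the origin; UD runs at 52.9° with length 24.0, so D = (14.48, 19.14). ∠UDF = 35.9° gives DF at -163.0° from the x-axis; with |DF| = 27.3, F = (-11.63, 11.16). The perpendicularity gives FG at right angles to DF, so FG runs at -73.00°; with |FG| = 24.5, G = (-4.467, -12.27). ∠FGT = 88.9° gives GT at 18.10° from the x-axis; with |GT| = 16.3, T = (11.03, -7.205). ∠GTH = 104.9° gives TH at 93.20° from the x-axis; with |TH| = 25.6, H = (9.597, 18.35). Then |DH| = |H − D| = 4.943.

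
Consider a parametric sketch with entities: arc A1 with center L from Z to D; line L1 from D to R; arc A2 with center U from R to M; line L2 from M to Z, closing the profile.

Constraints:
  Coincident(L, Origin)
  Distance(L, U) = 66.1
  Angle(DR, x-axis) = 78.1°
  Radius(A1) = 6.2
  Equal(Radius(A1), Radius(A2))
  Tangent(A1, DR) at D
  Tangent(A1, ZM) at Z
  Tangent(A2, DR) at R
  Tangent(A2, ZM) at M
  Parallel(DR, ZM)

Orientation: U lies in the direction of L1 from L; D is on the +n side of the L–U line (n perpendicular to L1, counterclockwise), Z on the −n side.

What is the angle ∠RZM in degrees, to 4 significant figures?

10.62°

The slot axis is L1's direction at 78.1°, so u = (cos 78.1°, sin 78.1°) = (0.2062, 0.9785) and n = (−sin 78.1°, cos 78.1°) = (-0.9785, 0.2062). L is at the origin and U lies 66.1 along u from L, so U = 66.1·u = (13.63, 64.68). Tangency of A1 to both parallel lines with radius 6.2 puts D and Z at L ± 6.2·n: D = (-6.067, 1.278), Z = (6.067, -1.278). Equal radii place R and M the same way about U: R = U + 6.2·n = (7.563, 65.96), M = U − 6.2·n = (19.70, 63.40). Then cos ∠RZM = ZR·ZM / (|ZR||ZM|), giving 10.62°.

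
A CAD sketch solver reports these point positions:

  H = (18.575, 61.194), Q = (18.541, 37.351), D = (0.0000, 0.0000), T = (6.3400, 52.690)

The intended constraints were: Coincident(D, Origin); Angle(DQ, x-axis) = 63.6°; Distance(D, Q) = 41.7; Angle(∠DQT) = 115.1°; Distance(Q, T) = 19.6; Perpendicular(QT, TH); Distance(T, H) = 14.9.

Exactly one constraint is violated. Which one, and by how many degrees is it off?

Perpendicular(QT, TH) — off by 3.70°.

D = (0.00, 0.00) ✓; DQ at 63.60° ✓; |DQ| = 41.70 ✓; ∠DQT = 115.1° ✓; |QT| = 19.60 ✓; ∠(QT, TH) = 93.70° ✗; |TH| = 14.90 ✓.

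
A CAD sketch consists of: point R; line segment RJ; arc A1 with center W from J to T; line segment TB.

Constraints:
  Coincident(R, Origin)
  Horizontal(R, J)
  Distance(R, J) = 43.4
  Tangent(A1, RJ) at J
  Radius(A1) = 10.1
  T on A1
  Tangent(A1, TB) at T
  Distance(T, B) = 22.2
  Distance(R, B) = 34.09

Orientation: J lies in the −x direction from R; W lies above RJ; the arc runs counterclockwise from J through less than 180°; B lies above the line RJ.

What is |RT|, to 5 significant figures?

34.979

Checks: ∠(WJ, JR) = 90.00° ✓; |WT| = 10.10 ✓; ∠(WT, TB) = 90.00° ✓; |TB| = 22.20 ✓; |RB| = 34.09 ✓.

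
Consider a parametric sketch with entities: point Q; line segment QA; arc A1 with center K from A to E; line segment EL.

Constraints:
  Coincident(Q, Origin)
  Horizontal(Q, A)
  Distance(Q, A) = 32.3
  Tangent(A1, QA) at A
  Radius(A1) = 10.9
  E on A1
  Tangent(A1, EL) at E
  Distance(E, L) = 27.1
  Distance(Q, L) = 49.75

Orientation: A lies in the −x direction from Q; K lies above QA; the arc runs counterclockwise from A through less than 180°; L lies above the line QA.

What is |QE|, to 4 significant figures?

25.96

Q is at the origin; Q and A share the same y with |QA| = 32.3 and A on the −x side, so A = (-32.30, 0.000). The tangent condition forces KA to be normal to QA, so K = A + (0, 10.9) = (-32.30, 10.90). Since KE ⟂ EL (tangency), |KL| = √(10.9² + 27.1²) = 29.21 regardless of where E sits on A1. So L lies on both circle(Q, 49.75) and circle(K, 29.21); the above-QA intersection is L = (-29.60, 39.99). E is the foot of the tangent from L: E = (-21.85, 14.02).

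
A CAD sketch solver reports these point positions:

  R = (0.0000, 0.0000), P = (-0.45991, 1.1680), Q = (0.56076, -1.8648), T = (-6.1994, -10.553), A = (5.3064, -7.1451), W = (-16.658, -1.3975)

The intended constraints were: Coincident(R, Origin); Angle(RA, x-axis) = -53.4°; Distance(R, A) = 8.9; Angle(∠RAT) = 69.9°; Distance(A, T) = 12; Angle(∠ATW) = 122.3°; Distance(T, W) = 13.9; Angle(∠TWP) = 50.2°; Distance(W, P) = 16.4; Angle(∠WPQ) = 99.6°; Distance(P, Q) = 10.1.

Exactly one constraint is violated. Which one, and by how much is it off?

Distance(P, Q) = 10.1 — off by 6.90.

R = (0.00, 0.00) ✓; RA at -53.40° ✓; |RA| = 8.900 ✓; ∠RAT = 69.90° ✓; |AT| = 12.00 ✓; ∠ATW = 122.3° ✓; |TW| = 13.90 ✓; ∠TWP = 50.20° ✓; |WP| = 16.40 ✓; ∠WPQ = 99.60° ✓; |PQ| = 3.200 ✗.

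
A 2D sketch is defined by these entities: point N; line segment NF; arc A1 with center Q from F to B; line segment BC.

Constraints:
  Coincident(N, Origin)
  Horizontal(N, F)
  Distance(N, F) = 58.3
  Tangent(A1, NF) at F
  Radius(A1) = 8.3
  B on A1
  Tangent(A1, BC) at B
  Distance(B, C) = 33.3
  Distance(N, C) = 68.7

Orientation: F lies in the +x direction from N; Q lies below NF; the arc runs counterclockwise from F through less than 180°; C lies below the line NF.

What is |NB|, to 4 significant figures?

50.92

N is at the origin; N and F share the same y with |NF| = 58.3 and F on the +x side, so F = (58.30, 0.000). Tangency of A1 to NF means the radius QF is perpendicular to NF, so Q = F + (0, -8.3) = (58.30, -8.300). Since QB ⟂ BC (tangency), |QC| = √(8.3² + 33.3²) = 34.32 regardless of where B sits on A1. So C lies on both circle(N, 68.7) and circle(Q, 34.32); the below-NF intersection is C = (54.09, -42.36). B is the foot of the tangent from C: B = (50.06, -9.303).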